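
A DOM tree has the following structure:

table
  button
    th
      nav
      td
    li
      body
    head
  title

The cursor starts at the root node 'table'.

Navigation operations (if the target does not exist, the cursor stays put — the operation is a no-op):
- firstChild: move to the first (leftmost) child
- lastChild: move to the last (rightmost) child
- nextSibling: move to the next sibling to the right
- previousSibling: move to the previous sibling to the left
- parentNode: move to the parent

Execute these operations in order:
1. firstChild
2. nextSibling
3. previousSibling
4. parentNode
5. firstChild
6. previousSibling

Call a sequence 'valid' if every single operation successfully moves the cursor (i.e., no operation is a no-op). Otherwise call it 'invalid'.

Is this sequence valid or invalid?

After 1 (firstChild): button
After 2 (nextSibling): title
After 3 (previousSibling): button
After 4 (parentNode): table
After 5 (firstChild): button
After 6 (previousSibling): button (no-op, stayed)

Answer: invalid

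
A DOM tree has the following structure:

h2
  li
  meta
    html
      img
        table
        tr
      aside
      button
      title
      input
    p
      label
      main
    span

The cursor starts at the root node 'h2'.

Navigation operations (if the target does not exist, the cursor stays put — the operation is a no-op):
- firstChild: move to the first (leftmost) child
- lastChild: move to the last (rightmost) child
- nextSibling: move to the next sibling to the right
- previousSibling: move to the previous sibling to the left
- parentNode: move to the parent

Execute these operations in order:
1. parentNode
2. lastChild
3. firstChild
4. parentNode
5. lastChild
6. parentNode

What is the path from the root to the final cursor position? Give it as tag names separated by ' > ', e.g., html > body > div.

After 1 (parentNode): h2 (no-op, stayed)
After 2 (lastChild): meta
After 3 (firstChild): html
After 4 (parentNode): meta
After 5 (lastChild): span
After 6 (parentNode): meta

Answer: h2 > meta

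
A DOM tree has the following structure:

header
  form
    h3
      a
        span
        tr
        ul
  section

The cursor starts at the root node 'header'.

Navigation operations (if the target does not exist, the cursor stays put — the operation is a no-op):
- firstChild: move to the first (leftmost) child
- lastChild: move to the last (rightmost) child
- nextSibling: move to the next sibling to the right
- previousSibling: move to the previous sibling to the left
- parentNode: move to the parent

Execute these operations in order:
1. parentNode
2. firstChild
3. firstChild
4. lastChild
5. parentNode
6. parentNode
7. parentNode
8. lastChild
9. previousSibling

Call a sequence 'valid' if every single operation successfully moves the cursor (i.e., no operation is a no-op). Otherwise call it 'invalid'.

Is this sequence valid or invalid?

After 1 (parentNode): header (no-op, stayed)
After 2 (firstChild): form
After 3 (firstChild): h3
After 4 (lastChild): a
After 5 (parentNode): h3
After 6 (parentNode): form
After 7 (parentNode): header
After 8 (lastChild): section
After 9 (previousSibling): form

Answer: invalid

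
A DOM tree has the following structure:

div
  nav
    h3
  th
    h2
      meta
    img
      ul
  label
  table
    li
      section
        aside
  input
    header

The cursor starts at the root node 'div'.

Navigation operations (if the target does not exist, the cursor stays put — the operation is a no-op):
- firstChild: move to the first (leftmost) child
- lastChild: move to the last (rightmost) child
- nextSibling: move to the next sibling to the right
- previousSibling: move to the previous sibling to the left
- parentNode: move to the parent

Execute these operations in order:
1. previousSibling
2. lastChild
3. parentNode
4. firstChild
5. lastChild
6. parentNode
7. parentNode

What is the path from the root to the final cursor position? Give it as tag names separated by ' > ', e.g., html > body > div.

After 1 (previousSibling): div (no-op, stayed)
After 2 (lastChild): input
After 3 (parentNode): div
After 4 (firstChild): nav
After 5 (lastChild): h3
After 6 (parentNode): nav
After 7 (parentNode): div

Answer: div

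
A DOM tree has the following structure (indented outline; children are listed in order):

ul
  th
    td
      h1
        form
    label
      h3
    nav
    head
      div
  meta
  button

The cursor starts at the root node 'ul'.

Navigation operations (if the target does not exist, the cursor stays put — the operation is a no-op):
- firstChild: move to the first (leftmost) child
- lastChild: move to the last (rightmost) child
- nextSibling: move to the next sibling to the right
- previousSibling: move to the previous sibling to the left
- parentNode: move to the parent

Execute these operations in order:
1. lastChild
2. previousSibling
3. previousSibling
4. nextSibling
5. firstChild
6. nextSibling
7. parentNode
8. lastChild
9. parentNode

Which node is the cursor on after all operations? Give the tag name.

After 1 (lastChild): button
After 2 (previousSibling): meta
After 3 (previousSibling): th
After 4 (nextSibling): meta
After 5 (firstChild): meta (no-op, stayed)
After 6 (nextSibling): button
After 7 (parentNode): ul
After 8 (lastChild): button
After 9 (parentNode): ul

Answer: ul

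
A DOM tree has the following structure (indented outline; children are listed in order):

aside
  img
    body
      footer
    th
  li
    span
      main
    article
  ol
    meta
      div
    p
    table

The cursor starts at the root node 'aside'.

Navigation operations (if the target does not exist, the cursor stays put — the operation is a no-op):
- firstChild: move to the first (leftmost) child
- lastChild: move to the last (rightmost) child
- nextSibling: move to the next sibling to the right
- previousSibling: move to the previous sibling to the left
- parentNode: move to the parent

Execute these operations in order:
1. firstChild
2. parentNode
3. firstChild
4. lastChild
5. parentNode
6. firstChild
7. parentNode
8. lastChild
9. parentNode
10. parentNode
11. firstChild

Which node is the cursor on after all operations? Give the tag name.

Answer: img

Derivation:
After 1 (firstChild): img
After 2 (parentNode): aside
After 3 (firstChild): img
After 4 (lastChild): th
After 5 (parentNode): img
After 6 (firstChild): body
After 7 (parentNode): img
After 8 (lastChild): th
After 9 (parentNode): img
After 10 (parentNode): aside
After 11 (firstChild): img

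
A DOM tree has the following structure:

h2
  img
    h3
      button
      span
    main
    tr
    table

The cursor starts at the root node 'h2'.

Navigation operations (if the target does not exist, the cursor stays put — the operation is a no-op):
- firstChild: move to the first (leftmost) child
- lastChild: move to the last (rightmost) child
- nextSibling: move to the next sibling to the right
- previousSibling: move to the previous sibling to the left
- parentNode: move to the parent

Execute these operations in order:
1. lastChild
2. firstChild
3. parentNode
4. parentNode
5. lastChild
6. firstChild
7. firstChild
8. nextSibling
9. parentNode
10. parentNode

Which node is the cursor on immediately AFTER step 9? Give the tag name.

After 1 (lastChild): img
After 2 (firstChild): h3
After 3 (parentNode): img
After 4 (parentNode): h2
After 5 (lastChild): img
After 6 (firstChild): h3
After 7 (firstChild): button
After 8 (nextSibling): span
After 9 (parentNode): h3

Answer: h3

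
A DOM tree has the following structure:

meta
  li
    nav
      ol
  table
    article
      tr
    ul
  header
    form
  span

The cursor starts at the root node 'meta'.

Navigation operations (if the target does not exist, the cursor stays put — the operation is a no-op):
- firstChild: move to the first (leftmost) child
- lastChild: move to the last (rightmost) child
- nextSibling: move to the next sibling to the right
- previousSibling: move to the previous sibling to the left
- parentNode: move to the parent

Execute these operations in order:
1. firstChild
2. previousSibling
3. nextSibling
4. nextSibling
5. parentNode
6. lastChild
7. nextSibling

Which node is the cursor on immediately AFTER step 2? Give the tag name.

After 1 (firstChild): li
After 2 (previousSibling): li (no-op, stayed)

Answer: li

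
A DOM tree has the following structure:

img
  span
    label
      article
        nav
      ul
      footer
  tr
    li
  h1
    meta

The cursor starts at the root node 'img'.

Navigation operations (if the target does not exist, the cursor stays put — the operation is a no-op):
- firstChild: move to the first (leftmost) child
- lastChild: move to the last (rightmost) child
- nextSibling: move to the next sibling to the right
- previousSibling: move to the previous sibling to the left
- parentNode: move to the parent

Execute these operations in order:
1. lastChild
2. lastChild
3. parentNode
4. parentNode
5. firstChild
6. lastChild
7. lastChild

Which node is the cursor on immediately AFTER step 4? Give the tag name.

After 1 (lastChild): h1
After 2 (lastChild): meta
After 3 (parentNode): h1
After 4 (parentNode): img

Answer: img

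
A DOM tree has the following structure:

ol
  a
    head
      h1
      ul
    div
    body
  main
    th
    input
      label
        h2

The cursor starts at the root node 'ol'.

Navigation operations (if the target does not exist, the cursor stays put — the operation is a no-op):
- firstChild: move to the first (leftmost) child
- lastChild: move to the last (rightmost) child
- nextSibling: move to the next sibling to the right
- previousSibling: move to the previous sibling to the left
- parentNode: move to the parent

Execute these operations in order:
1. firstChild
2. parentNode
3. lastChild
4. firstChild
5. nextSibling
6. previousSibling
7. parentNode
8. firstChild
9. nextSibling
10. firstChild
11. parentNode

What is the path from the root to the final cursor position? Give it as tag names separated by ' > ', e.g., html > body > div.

After 1 (firstChild): a
After 2 (parentNode): ol
After 3 (lastChild): main
After 4 (firstChild): th
After 5 (nextSibling): input
After 6 (previousSibling): th
After 7 (parentNode): main
After 8 (firstChild): th
After 9 (nextSibling): input
After 10 (firstChild): label
After 11 (parentNode): input

Answer: ol > main > input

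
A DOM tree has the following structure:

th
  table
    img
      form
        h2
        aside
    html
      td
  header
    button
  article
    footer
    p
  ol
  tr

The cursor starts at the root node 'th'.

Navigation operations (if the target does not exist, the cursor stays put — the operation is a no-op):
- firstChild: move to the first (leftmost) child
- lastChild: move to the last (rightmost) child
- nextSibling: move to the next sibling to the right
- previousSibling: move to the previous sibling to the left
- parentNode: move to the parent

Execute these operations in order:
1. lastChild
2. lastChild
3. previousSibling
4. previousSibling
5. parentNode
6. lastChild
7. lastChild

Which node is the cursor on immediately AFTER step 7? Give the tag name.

After 1 (lastChild): tr
After 2 (lastChild): tr (no-op, stayed)
After 3 (previousSibling): ol
After 4 (previousSibling): article
After 5 (parentNode): th
After 6 (lastChild): tr
After 7 (lastChild): tr (no-op, stayed)

Answer: tr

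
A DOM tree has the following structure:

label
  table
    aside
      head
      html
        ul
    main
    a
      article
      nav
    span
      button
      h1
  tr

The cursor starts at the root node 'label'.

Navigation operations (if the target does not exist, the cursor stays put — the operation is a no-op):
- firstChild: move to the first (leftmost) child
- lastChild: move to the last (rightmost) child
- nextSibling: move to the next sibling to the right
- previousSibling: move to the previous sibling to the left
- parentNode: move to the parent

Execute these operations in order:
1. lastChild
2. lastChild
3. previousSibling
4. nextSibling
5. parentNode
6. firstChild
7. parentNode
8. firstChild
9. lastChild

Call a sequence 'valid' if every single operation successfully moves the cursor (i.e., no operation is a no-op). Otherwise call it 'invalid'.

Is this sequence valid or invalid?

Answer: invalid

Derivation:
After 1 (lastChild): tr
After 2 (lastChild): tr (no-op, stayed)
After 3 (previousSibling): table
After 4 (nextSibling): tr
After 5 (parentNode): label
After 6 (firstChild): table
After 7 (parentNode): label
After 8 (firstChild): table
After 9 (lastChild): span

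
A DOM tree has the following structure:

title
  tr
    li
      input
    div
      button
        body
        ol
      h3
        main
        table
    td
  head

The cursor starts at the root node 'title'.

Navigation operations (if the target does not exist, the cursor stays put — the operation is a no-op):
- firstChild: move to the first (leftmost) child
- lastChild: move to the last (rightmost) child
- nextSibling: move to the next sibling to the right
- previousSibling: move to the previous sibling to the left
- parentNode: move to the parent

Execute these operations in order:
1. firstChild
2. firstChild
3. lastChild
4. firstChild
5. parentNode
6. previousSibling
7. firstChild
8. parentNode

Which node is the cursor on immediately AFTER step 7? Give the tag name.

Answer: input

Derivation:
After 1 (firstChild): tr
After 2 (firstChild): li
After 3 (lastChild): input
After 4 (firstChild): input (no-op, stayed)
After 5 (parentNode): li
After 6 (previousSibling): li (no-op, stayed)
After 7 (firstChild): input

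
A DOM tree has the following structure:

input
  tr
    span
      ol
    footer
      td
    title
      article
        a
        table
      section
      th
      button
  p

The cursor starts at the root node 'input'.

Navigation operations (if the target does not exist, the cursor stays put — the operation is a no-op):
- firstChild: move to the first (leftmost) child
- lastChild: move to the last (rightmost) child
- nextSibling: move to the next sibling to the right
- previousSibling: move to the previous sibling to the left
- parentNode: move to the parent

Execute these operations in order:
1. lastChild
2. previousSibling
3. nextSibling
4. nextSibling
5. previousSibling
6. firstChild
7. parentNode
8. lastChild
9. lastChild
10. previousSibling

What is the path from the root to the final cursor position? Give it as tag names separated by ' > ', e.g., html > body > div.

After 1 (lastChild): p
After 2 (previousSibling): tr
After 3 (nextSibling): p
After 4 (nextSibling): p (no-op, stayed)
After 5 (previousSibling): tr
After 6 (firstChild): span
After 7 (parentNode): tr
After 8 (lastChild): title
After 9 (lastChild): button
After 10 (previousSibling): th

Answer: input > tr > title > th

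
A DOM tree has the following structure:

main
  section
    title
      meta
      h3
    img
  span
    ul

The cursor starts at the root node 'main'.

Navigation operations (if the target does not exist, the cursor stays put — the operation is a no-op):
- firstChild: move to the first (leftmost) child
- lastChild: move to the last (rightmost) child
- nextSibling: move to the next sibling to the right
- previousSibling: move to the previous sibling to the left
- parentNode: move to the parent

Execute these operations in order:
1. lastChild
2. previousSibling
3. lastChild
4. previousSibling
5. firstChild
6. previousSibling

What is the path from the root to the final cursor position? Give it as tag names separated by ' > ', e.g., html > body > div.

Answer: main > section > title > meta

Derivation:
After 1 (lastChild): span
After 2 (previousSibling): section
After 3 (lastChild): img
After 4 (previousSibling): title
After 5 (firstChild): meta
After 6 (previousSibling): meta (no-op, stayed)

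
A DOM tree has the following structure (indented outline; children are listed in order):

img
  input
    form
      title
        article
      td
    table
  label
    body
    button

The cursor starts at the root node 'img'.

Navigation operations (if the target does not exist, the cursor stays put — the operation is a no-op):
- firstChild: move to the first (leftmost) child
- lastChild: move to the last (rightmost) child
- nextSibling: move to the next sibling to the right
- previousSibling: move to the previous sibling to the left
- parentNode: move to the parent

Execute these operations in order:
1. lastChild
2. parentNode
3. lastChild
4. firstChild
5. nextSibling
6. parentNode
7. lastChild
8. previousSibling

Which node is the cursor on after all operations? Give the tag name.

After 1 (lastChild): label
After 2 (parentNode): img
After 3 (lastChild): label
After 4 (firstChild): body
After 5 (nextSibling): button
After 6 (parentNode): label
After 7 (lastChild): button
After 8 (previousSibling): body

Answer: body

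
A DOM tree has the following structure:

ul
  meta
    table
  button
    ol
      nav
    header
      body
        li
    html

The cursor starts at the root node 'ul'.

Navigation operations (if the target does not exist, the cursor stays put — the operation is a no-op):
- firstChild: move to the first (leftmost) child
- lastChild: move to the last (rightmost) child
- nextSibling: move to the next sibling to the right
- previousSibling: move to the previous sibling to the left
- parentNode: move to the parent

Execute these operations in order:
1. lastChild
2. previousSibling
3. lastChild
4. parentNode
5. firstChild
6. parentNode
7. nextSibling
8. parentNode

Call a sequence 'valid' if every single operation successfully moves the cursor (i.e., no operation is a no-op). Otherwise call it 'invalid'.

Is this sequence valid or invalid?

After 1 (lastChild): button
After 2 (previousSibling): meta
After 3 (lastChild): table
After 4 (parentNode): meta
After 5 (firstChild): table
After 6 (parentNode): meta
After 7 (nextSibling): button
After 8 (parentNode): ul

Answer: valid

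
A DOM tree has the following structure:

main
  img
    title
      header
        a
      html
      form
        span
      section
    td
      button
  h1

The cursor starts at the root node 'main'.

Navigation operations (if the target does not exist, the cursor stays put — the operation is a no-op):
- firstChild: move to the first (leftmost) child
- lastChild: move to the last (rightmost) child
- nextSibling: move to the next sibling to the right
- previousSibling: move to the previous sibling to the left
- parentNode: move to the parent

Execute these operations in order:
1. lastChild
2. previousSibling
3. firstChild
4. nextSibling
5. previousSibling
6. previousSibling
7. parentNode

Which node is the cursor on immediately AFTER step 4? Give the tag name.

Answer: td

Derivation:
After 1 (lastChild): h1
After 2 (previousSibling): img
After 3 (firstChild): title
After 4 (nextSibling): td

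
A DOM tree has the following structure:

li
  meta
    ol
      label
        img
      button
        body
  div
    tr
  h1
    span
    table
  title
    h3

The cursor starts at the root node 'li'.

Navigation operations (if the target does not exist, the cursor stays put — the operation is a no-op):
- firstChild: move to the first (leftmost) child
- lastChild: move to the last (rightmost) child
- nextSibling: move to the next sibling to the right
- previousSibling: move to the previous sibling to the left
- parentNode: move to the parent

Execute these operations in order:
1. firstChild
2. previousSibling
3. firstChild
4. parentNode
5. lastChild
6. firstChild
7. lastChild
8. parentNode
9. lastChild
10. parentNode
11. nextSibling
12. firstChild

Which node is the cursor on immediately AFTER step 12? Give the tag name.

After 1 (firstChild): meta
After 2 (previousSibling): meta (no-op, stayed)
After 3 (firstChild): ol
After 4 (parentNode): meta
After 5 (lastChild): ol
After 6 (firstChild): label
After 7 (lastChild): img
After 8 (parentNode): label
After 9 (lastChild): img
After 10 (parentNode): label
After 11 (nextSibling): button
After 12 (firstChild): body

Answer: body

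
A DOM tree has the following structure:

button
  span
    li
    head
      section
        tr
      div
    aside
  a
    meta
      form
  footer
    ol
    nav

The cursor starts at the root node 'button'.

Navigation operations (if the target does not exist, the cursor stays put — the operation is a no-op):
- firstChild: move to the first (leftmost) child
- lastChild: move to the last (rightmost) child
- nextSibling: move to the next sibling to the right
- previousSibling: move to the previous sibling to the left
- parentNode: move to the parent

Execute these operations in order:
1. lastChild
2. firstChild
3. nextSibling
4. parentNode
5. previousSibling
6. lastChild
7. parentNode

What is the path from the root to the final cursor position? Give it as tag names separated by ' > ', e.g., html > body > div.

Answer: button > a

Derivation:
After 1 (lastChild): footer
After 2 (firstChild): ol
After 3 (nextSibling): nav
After 4 (parentNode): footer
After 5 (previousSibling): a
After 6 (lastChild): meta
After 7 (parentNode): a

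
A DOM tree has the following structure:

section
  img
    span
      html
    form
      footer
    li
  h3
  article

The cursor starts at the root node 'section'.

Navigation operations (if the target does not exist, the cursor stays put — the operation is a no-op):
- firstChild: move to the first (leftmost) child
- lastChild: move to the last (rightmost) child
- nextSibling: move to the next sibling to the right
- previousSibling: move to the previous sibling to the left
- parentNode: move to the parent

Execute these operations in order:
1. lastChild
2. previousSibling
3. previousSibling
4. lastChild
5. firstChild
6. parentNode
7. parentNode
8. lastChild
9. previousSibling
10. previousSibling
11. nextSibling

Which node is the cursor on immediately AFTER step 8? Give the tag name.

After 1 (lastChild): article
After 2 (previousSibling): h3
After 3 (previousSibling): img
After 4 (lastChild): li
After 5 (firstChild): li (no-op, stayed)
After 6 (parentNode): img
After 7 (parentNode): section
After 8 (lastChild): article

Answer: article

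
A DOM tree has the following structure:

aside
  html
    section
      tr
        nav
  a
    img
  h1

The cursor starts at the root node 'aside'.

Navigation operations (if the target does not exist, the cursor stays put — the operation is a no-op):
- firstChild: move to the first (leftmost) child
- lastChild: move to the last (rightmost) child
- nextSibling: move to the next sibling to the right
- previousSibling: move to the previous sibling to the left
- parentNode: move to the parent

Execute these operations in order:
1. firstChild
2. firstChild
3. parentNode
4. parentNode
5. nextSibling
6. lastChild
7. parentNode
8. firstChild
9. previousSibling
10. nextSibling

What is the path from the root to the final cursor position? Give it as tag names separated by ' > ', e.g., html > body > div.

After 1 (firstChild): html
After 2 (firstChild): section
After 3 (parentNode): html
After 4 (parentNode): aside
After 5 (nextSibling): aside (no-op, stayed)
After 6 (lastChild): h1
After 7 (parentNode): aside
After 8 (firstChild): html
After 9 (previousSibling): html (no-op, stayed)
After 10 (nextSibling): a

Answer: aside > a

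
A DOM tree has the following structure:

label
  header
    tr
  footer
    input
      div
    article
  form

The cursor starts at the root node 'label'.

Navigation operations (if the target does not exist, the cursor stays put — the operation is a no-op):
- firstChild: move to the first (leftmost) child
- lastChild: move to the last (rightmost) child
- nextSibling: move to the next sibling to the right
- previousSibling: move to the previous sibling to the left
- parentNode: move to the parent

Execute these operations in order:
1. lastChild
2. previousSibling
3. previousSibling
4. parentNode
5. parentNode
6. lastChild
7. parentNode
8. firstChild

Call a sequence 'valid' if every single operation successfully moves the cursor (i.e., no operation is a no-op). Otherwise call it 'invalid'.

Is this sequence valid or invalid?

After 1 (lastChild): form
After 2 (previousSibling): footer
After 3 (previousSibling): header
After 4 (parentNode): label
After 5 (parentNode): label (no-op, stayed)
After 6 (lastChild): form
After 7 (parentNode): label
After 8 (firstChild): header

Answer: invalid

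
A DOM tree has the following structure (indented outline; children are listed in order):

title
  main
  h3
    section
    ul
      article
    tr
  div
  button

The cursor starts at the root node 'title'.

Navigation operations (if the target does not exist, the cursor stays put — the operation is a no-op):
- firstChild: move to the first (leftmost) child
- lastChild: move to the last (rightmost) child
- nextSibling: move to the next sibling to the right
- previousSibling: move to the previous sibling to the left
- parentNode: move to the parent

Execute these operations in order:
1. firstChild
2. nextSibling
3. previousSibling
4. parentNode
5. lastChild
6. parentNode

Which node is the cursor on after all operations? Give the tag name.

Answer: title

Derivation:
After 1 (firstChild): main
After 2 (nextSibling): h3
After 3 (previousSibling): main
After 4 (parentNode): title
After 5 (lastChild): button
After 6 (parentNode): title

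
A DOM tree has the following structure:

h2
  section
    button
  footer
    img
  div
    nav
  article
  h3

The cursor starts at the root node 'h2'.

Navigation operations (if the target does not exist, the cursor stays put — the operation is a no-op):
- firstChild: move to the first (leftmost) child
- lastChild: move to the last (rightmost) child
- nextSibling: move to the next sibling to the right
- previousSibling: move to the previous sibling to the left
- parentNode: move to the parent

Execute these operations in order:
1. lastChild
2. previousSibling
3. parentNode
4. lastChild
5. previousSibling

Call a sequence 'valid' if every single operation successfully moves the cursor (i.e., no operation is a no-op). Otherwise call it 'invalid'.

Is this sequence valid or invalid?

After 1 (lastChild): h3
After 2 (previousSibling): article
After 3 (parentNode): h2
After 4 (lastChild): h3
After 5 (previousSibling): article

Answer: valid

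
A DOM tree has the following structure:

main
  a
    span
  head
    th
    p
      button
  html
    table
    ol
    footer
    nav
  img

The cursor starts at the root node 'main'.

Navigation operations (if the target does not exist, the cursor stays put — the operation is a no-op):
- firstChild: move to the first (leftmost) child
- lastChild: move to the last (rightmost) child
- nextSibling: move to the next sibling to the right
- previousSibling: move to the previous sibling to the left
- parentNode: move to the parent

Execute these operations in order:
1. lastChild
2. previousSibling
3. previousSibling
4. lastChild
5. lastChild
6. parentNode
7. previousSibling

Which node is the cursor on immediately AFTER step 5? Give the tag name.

After 1 (lastChild): img
After 2 (previousSibling): html
After 3 (previousSibling): head
After 4 (lastChild): p
After 5 (lastChild): button

Answer: button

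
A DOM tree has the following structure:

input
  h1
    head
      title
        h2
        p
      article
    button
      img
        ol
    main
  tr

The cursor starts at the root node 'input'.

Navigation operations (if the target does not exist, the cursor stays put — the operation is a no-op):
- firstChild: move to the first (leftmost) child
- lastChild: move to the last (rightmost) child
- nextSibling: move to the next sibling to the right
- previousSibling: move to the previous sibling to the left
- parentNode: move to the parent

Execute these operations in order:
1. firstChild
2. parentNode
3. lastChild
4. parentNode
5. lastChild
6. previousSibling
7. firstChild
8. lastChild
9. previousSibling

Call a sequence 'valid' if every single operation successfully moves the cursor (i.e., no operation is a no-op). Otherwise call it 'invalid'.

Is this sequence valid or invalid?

Answer: valid

Derivation:
After 1 (firstChild): h1
After 2 (parentNode): input
After 3 (lastChild): tr
After 4 (parentNode): input
After 5 (lastChild): tr
After 6 (previousSibling): h1
After 7 (firstChild): head
After 8 (lastChild): article
After 9 (previousSibling): title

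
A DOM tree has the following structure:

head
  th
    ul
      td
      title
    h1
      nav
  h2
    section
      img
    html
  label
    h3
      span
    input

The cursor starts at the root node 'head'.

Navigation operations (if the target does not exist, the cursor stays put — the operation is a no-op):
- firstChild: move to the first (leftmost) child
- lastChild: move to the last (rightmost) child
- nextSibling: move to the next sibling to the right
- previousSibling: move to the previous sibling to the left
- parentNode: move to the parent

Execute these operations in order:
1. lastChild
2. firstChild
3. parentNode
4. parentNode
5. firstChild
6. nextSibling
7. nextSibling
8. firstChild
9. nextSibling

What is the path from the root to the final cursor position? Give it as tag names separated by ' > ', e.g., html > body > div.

After 1 (lastChild): label
After 2 (firstChild): h3
After 3 (parentNode): label
After 4 (parentNode): head
After 5 (firstChild): th
After 6 (nextSibling): h2
After 7 (nextSibling): label
After 8 (firstChild): h3
After 9 (nextSibling): input

Answer: head > label > input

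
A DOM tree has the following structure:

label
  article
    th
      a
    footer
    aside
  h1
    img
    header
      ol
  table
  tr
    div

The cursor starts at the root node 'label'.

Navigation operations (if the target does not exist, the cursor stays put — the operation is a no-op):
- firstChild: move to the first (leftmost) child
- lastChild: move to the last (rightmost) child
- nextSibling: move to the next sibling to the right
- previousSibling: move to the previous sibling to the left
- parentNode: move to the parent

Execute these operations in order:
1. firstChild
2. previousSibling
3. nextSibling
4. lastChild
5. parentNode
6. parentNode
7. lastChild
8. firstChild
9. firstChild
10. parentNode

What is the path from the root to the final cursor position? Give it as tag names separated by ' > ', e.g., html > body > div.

After 1 (firstChild): article
After 2 (previousSibling): article (no-op, stayed)
After 3 (nextSibling): h1
After 4 (lastChild): header
After 5 (parentNode): h1
After 6 (parentNode): label
After 7 (lastChild): tr
After 8 (firstChild): div
After 9 (firstChild): div (no-op, stayed)
After 10 (parentNode): tr

Answer: label > tr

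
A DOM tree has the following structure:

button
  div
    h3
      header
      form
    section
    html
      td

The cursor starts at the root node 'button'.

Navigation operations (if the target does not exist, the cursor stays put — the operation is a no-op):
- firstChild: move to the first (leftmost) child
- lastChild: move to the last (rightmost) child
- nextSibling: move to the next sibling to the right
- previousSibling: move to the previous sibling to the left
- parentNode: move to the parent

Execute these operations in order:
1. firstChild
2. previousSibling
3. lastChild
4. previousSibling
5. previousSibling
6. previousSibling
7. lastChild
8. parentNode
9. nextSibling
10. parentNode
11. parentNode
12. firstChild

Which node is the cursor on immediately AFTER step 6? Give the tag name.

Answer: h3

Derivation:
After 1 (firstChild): div
After 2 (previousSibling): div (no-op, stayed)
After 3 (lastChild): html
After 4 (previousSibling): section
After 5 (previousSibling): h3
After 6 (previousSibling): h3 (no-op, stayed)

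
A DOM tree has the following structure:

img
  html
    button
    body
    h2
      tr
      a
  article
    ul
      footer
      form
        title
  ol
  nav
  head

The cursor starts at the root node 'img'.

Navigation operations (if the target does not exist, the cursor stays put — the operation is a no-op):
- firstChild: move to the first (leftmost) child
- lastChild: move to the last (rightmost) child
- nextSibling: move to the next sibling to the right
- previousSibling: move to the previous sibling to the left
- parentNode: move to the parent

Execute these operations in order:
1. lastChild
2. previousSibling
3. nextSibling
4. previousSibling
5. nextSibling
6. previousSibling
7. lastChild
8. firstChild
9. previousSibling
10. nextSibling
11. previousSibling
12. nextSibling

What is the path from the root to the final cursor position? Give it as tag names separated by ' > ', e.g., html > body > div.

Answer: img > nav

Derivation:
After 1 (lastChild): head
After 2 (previousSibling): nav
After 3 (nextSibling): head
After 4 (previousSibling): nav
After 5 (nextSibling): head
After 6 (previousSibling): nav
After 7 (lastChild): nav (no-op, stayed)
After 8 (firstChild): nav (no-op, stayed)
After 9 (previousSibling): ol
After 10 (nextSibling): nav
After 11 (previousSibling): ol
After 12 (nextSibling): nav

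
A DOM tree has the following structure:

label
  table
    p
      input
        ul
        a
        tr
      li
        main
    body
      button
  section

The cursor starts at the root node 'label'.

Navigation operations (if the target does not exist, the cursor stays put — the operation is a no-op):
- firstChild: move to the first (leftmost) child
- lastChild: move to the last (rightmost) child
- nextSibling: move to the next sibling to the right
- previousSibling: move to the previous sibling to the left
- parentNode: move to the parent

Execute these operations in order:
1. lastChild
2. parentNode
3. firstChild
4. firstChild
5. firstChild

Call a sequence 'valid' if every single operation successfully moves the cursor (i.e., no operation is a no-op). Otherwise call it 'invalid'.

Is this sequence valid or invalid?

Answer: valid

Derivation:
After 1 (lastChild): section
After 2 (parentNode): label
After 3 (firstChild): table
After 4 (firstChild): p
After 5 (firstChild): input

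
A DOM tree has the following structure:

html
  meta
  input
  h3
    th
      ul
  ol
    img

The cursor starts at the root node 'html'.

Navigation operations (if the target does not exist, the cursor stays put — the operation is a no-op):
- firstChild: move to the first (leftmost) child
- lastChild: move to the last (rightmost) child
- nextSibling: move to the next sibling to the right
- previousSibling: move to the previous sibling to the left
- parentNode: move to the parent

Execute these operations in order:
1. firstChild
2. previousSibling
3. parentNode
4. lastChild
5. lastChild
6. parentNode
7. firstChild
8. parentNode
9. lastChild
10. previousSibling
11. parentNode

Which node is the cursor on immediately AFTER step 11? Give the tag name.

After 1 (firstChild): meta
After 2 (previousSibling): meta (no-op, stayed)
After 3 (parentNode): html
After 4 (lastChild): ol
After 5 (lastChild): img
After 6 (parentNode): ol
After 7 (firstChild): img
After 8 (parentNode): ol
After 9 (lastChild): img
After 10 (previousSibling): img (no-op, stayed)
After 11 (parentNode): ol

Answer: ol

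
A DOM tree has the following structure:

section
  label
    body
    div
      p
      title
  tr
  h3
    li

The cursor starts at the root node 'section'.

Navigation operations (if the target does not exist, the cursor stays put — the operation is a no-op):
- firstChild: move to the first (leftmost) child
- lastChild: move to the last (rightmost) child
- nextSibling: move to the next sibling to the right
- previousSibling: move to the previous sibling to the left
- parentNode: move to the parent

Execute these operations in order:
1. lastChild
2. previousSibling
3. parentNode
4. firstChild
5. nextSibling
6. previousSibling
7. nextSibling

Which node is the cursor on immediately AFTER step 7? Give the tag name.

Answer: tr

Derivation:
After 1 (lastChild): h3
After 2 (previousSibling): tr
After 3 (parentNode): section
After 4 (firstChild): label
After 5 (nextSibling): tr
After 6 (previousSibling): label
After 7 (nextSibling): tr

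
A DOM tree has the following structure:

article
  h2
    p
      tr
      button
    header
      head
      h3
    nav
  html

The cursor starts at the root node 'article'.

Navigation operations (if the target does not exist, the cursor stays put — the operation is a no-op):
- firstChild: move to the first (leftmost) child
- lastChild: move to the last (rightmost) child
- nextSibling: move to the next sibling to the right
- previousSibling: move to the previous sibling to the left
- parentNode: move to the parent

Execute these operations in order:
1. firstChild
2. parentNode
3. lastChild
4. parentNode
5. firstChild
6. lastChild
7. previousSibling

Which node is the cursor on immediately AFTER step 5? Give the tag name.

Answer: h2

Derivation:
After 1 (firstChild): h2
After 2 (parentNode): article
After 3 (lastChild): html
After 4 (parentNode): article
After 5 (firstChild): h2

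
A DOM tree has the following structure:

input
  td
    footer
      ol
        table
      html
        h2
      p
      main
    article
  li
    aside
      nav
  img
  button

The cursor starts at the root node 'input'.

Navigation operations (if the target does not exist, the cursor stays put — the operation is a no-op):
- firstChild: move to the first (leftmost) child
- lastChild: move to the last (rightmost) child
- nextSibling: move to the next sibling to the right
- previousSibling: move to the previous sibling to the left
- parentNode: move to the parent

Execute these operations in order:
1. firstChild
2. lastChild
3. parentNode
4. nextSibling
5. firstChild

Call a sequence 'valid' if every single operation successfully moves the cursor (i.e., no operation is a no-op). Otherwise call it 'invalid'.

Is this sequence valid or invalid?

After 1 (firstChild): td
After 2 (lastChild): article
After 3 (parentNode): td
After 4 (nextSibling): li
After 5 (firstChild): aside

Answer: valid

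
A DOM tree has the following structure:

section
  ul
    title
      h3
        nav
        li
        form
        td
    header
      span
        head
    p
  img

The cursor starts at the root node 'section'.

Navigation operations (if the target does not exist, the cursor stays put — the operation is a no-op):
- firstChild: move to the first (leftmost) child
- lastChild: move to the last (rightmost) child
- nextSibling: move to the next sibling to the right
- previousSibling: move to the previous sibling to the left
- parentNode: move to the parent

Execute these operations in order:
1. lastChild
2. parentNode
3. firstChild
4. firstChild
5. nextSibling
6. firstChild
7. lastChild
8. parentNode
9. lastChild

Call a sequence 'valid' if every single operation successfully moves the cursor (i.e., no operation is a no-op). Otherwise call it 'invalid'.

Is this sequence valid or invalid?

Answer: valid

Derivation:
After 1 (lastChild): img
After 2 (parentNode): section
After 3 (firstChild): ul
After 4 (firstChild): title
After 5 (nextSibling): header
After 6 (firstChild): span
After 7 (lastChild): head
After 8 (parentNode): span
After 9 (lastChild): head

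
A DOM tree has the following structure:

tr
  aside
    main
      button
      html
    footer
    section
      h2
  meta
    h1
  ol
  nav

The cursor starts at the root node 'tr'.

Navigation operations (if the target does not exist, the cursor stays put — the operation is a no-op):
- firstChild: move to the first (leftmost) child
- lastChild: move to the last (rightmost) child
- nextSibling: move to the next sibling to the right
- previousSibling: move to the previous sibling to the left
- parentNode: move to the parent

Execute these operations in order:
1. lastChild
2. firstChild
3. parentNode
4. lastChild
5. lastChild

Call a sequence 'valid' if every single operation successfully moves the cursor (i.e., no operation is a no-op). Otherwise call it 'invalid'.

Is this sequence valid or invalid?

After 1 (lastChild): nav
After 2 (firstChild): nav (no-op, stayed)
After 3 (parentNode): tr
After 4 (lastChild): nav
After 5 (lastChild): nav (no-op, stayed)

Answer: invalid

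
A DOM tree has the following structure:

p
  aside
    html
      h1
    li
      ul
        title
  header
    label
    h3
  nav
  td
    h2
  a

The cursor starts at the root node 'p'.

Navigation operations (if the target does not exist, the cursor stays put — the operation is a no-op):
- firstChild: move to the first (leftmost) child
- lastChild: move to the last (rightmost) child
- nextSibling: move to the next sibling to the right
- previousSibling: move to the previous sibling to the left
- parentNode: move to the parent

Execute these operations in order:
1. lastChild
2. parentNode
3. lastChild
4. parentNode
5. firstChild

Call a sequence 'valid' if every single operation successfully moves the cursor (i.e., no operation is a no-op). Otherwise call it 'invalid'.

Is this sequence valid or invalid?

After 1 (lastChild): a
After 2 (parentNode): p
After 3 (lastChild): a
After 4 (parentNode): p
After 5 (firstChild): aside

Answer: valid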